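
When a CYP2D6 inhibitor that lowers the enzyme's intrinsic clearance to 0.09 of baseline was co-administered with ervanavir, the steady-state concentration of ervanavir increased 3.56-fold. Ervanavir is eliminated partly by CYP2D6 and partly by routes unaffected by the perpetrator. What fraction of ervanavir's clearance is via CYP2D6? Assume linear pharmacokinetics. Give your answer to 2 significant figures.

0.79

Write x for the fraction cleared via CYP2D6. The observed steady-state concentration change means clearance fell to 1/3.56 = 0.2809 of baseline.
Only the CYP2D6 route changed, so 0.2809 = x·0.09 + (1 − x), giving x = 0.79.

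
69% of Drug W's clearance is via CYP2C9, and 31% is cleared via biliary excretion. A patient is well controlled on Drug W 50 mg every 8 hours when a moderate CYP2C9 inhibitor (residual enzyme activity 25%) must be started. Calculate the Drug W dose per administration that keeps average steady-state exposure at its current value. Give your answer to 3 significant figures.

24.1 mg

CYP2C9: 0.69 × 0.25 = 0.1725
Other: 0.31 (unchanged)
Relative clearance = 0.1725 + 0.31 = 0.4825.
Css,avg = (dose rate)/CL, so holding Css fixed requires dose ∝ CL: 50 × 0.4825 = 24.1 mg.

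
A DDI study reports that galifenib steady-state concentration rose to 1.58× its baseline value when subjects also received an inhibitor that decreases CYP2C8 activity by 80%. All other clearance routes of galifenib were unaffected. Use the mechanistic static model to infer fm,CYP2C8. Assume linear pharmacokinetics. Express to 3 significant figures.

Let fm be the CYP2C8 fraction. New clearance relative to baseline = fm × 0.2 + (1 − fm).
Steady-state concentration ratio = 1 / (new CL fraction), so new CL fraction = 1 / 1.58 = 0.6329.
fm × 0.2 + 1 − fm = 0.6329  ⇒  fm × (0.2 − 1) = −0.3671  ⇒  fm = 0.459.

0.459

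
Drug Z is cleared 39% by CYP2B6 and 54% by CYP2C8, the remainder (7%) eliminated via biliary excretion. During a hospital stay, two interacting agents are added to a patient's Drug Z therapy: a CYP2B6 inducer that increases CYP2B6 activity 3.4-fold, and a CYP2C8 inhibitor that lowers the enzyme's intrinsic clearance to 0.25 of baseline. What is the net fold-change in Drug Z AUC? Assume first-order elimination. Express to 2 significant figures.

0.65

CYP2B6: 0.39 × 3.4 = 1.326
CYP2C8: 0.54 × 0.25 = 0.135
Other: 0.07 (unchanged)
New clearance relative to baseline: 1.326 + 0.135 + 0.07 = 1.531.
Net AUC ratio = 1 / 1.531 = 0.65.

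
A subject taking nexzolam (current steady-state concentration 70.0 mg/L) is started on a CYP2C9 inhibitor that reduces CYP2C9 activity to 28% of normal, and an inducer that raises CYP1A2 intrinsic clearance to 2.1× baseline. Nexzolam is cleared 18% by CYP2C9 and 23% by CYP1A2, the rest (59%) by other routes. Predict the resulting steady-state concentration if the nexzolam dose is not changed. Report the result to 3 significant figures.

The CYP2C9 pathway (18% of clearance) falls to 0.28× activity: 0.18 × 0.28 = 0.0504.
The CYP1A2 pathway (23% of clearance) rises to 2.1× activity: 0.23 × 2.1 = 0.483.
Non-CYP routes (59%) are unchanged.
Relative clearance = 0.0504 + 0.483 + 0.59 = 1.1234.
New steady-state concentration = 70.0 / 1.1234 = 62.3 mg/L (concentration scales inversely with clearance).

62.3 mg/L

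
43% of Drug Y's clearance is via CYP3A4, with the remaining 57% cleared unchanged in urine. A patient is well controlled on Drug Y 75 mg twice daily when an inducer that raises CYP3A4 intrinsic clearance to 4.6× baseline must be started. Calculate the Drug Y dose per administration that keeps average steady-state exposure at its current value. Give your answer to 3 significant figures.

CYP3A4: 0.43 × 4.6 = 1.978
Other: 0.57 (unchanged)
Relative clearance = 1.978 + 0.57 = 2.548.
To maintain the same steady-state level, dose must scale with clearance: new dose = 75 × 2.548 = 191 mg.

191 mg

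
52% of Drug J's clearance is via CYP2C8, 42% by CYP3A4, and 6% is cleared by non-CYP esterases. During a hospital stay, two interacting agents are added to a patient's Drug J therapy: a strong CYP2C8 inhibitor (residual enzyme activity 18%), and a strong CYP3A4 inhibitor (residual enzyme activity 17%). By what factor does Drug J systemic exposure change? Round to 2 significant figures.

4.4

The CYP2C8 pathway (52% of clearance) falls to 0.18× activity: 0.52 × 0.18 = 0.0936.
The CYP3A4 pathway (42% of clearance) drops to 0.17× activity: 0.42 × 0.17 = 0.0714.
The remaining 6% of clearance is unaffected.
Relative clearance = 0.0936 + 0.0714 + 0.06 = 0.225.
Systemic exposure ∝ 1/CL: fold-change = 1 / 0.225 = 4.4.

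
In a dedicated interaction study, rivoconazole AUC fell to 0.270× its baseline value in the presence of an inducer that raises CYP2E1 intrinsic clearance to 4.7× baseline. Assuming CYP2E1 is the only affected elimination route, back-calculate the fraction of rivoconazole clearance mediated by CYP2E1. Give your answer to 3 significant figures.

Call the CYP2E1 fraction fm. After the interaction, CL_new/CL_old = fm × 4.7 + (1 − fm).
AUC ratio = 1 / (new CL fraction), so new CL fraction = 1 / 0.270 = 3.704.
fm × 4.7 + 1 − fm = 3.704  ⇒  fm × (4.7 − 1) = 2.704  ⇒  fm = 0.731.

0.731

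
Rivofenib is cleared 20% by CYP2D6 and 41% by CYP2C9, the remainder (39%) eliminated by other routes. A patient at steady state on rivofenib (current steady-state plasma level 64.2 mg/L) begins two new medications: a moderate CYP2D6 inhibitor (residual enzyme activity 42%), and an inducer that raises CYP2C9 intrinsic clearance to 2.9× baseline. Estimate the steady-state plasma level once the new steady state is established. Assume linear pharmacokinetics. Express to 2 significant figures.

CYP2D6: 0.2 × 0.42 = 0.084
CYP2C9: 0.41 × 2.9 = 1.189
Other: 0.39 (unchanged)
CL_new/CL_old = 0.084 + 1.189 + 0.39 = 1.663.
New steady-state plasma level = 64.2 / 1.663 = 39 mg/L (concentration scales inversely with clearance).

39 mg/L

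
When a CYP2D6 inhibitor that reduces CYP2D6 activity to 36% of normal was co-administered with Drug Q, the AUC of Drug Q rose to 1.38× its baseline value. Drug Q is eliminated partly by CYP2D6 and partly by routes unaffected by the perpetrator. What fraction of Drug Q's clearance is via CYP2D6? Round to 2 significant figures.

0.43

Write x for the fraction cleared via CYP2D6. The observed AUC change means clearance fell to 1/1.38 = 0.7246 of baseline.
Only the CYP2D6 route changed, so 0.7246 = x·0.36 + (1 − x), giving x = 0.43.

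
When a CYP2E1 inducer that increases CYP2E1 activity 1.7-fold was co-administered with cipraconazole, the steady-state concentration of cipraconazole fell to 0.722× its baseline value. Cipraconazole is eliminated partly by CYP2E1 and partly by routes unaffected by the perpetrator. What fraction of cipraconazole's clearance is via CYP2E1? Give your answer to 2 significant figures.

CL'/CL = 1 / 0.722 = 1.385
1.7·fm + (1 − fm) = 1.385
fm = (1.385 − 1) / (1.7 − 1) = 0.55

0.55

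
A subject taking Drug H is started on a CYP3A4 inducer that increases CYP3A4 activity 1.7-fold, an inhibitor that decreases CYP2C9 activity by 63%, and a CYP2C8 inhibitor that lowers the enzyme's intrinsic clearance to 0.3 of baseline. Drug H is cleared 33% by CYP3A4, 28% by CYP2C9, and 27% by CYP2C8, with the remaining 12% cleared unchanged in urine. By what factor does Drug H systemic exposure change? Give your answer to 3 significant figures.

The CYP3A4 pathway (33% of clearance) rises to 1.7× activity: 0.33 × 1.7 = 0.561.
The CYP2C9 pathway (28% of clearance) falls to 0.37× activity: 0.28 × 0.37 = 0.1036.
The CYP2C8 pathway (27% of clearance) drops to 0.3× activity: 0.27 × 0.3 = 0.081.
Non-CYP routes (12%) are unchanged.
CL_new/CL_old = 0.561 + 0.1036 + 0.081 + 0.12 = 0.8656.
Because systemic exposure varies inversely with clearance, the combined effect is 1 / 0.8656 = 1.16.

1.16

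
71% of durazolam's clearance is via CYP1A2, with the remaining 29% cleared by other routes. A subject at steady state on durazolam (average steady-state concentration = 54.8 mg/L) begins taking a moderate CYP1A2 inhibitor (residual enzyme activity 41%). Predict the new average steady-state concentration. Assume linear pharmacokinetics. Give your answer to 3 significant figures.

94.3 mg/L

CYP1A2: 0.71 × 0.41 = 0.2911
Other: 0.29 (unchanged)
New clearance relative to baseline: 0.2911 + 0.29 = 0.5811.
New average steady-state concentration = baseline ÷ relative clearance = 54.8 / 0.5811 = 94.3 mg/L.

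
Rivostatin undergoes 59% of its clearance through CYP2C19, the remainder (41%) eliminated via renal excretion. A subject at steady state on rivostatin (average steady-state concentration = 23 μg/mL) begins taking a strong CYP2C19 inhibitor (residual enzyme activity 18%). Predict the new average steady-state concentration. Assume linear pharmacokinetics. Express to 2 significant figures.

45 μg/mL

CYP2C19: 0.59 × 0.18 = 0.1062
Other: 0.41 (unchanged)
New clearance relative to baseline: 0.1062 + 0.41 = 0.5162.
With dosing unchanged, average steady-state concentration scales as 1/CL: 23 / 0.5162 = 45 μg/mL.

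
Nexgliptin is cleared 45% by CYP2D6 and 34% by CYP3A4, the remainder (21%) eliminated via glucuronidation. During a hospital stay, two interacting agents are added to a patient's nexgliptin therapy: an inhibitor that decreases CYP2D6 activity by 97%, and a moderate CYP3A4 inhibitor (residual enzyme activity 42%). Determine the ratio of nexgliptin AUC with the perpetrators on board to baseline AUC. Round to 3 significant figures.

The CYP2D6 pathway (45% of clearance) falls to 0.03× activity: 0.45 × 0.03 = 0.0135.
The CYP3A4 pathway (34% of clearance) drops to 0.42× activity: 0.34 × 0.42 = 0.1428.
Non-CYP routes (21%) are unchanged.
CL_new/CL_old = 0.0135 + 0.1428 + 0.21 = 0.3663.
Because AUC varies inversely with clearance, the combined effect is 1 / 0.3663 = 2.73.

2.73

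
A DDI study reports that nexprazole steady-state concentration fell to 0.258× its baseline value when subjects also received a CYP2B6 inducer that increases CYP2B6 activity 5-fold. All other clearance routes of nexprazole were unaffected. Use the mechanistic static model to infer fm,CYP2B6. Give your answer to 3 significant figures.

0.719

Let x = fm,CYP2B6. Because steady-state concentration ∝ 1/CL, relative clearance rose to 1/0.258 = 3.876.
Only the CYP2B6 route changed, so 3.876 = x·5 + (1 − x), giving x = 0.719.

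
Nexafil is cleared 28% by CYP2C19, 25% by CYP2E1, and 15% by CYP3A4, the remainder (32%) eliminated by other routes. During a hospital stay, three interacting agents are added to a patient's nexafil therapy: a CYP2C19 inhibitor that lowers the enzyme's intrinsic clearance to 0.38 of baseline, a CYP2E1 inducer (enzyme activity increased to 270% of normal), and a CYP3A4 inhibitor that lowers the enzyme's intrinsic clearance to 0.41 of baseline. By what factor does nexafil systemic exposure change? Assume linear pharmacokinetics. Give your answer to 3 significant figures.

The CYP2C19 pathway (28% of clearance) is reduced to 0.38× activity: 0.28 × 0.38 = 0.1064.
The CYP2E1 pathway (25% of clearance) rises to 2.7× activity: 0.25 × 2.7 = 0.675.
The CYP3A4 pathway (15% of clearance) falls to 0.41× activity: 0.15 × 0.41 = 0.0615.
Non-CYP routes (32%) are unchanged.
CL_new/CL_old = 0.1064 + 0.675 + 0.0615 + 0.32 = 1.1629.
Net systemic exposure ratio = 1 / 1.1629 = 0.860.

0.860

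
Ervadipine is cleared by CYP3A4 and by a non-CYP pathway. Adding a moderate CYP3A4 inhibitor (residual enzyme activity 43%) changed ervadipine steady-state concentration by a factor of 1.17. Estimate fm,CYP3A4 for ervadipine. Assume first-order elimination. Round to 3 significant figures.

0.255

CL'/CL = 1 / 1.17 = 0.8547
0.43·fm + (1 − fm) = 0.8547
fm = (0.8547 − 1) / (0.43 − 1) = 0.255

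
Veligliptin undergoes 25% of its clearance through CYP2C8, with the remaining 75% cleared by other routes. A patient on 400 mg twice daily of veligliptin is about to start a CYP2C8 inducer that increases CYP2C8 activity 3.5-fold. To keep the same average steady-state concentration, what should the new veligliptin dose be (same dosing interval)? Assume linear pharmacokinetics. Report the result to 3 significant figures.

The CYP2C8 pathway (25% of clearance) is boosted to 3.5× activity: 0.25 × 3.5 = 0.875.
The remaining 75% of clearance is unaffected.
New clearance relative to baseline: 0.875 + 0.75 = 1.625.
Css,avg = (dose rate)/CL, so holding Css fixed requires dose ∝ CL: 400 × 1.625 = 650 mg.

650 mg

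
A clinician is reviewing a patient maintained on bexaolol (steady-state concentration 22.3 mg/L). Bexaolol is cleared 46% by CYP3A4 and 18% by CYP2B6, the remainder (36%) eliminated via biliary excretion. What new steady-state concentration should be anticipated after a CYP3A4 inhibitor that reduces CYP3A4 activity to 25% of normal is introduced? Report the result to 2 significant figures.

The CYP3A4 pathway (46% of clearance) falls to 0.25× activity: 0.46 × 0.25 = 0.115.
CYP2B6 (18%) and the residual 36% are unaffected.
Relative clearance = 0.115 + 0.18 + 0.36 = 0.655.
New steady-state concentration = baseline ÷ relative clearance = 22.3 / 0.655 = 34 mg/L.

34 mg/L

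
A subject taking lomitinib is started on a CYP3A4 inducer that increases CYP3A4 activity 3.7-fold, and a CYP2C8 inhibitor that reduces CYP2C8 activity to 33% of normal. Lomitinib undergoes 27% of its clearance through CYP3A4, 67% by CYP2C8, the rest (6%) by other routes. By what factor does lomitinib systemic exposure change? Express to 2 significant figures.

The CYP3A4 pathway (27% of clearance) rises to 3.7× activity: 0.27 × 3.7 = 0.999.
The CYP2C8 pathway (67% of clearance) drops to 0.33× activity: 0.67 × 0.33 = 0.2211.
Non-CYP routes (6%) are unchanged.
CL_new/CL_old = 0.999 + 0.2211 + 0.06 = 1.2801.
Systemic exposure ∝ 1/CL: fold-change = 1 / 1.2801 = 0.78.

0.78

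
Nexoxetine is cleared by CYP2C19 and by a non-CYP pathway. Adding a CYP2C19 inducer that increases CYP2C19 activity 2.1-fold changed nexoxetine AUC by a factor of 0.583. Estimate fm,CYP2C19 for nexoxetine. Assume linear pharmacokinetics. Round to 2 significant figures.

0.65

Write x for the fraction cleared via CYP2C19. The observed AUC change means clearance rose to 1/0.583 = 1.715 of baseline.
Setting x·2.1 + (1 − x) = 1.715 and solving: x = (1.715 − 1)/(2.1 − 1) = 0.65.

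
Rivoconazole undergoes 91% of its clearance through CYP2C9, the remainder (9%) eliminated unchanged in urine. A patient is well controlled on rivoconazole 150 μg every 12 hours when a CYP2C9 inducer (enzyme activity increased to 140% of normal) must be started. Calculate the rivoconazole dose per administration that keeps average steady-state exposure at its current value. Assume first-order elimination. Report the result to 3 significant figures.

The CYP2C9 pathway (91% of clearance) increases to 1.4× activity: 0.91 × 1.4 = 1.274.
The remaining 9% of clearance is unaffected.
New clearance relative to baseline: 1.274 + 0.09 = 1.364.
Exposure is unchanged when dose changes in proportion to clearance. New dose = 150 μg × 1.364 = 205 μg.

205 μg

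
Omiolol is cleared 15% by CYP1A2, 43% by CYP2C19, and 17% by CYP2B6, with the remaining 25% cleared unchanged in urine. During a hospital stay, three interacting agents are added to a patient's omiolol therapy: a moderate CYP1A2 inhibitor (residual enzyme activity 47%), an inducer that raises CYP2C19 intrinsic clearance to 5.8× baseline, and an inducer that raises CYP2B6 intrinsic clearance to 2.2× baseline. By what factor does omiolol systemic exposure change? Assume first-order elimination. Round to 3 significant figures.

CYP1A2: 0.15 × 0.47 = 0.0705
CYP2C19: 0.43 × 5.8 = 2.494
CYP2B6: 0.17 × 2.2 = 0.374
Other: 0.25 (unchanged)
Relative clearance = 0.0705 + 2.494 + 0.374 + 0.25 = 3.1885.
Systemic exposure ∝ 1/CL: fold-change = 1 / 3.1885 = 0.314.

0.314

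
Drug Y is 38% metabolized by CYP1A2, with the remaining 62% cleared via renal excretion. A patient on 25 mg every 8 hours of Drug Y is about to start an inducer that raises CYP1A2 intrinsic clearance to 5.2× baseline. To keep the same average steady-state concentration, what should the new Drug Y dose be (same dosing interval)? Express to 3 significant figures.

The CYP1A2 pathway (38% of clearance) increases to 5.2× activity: 0.38 × 5.2 = 1.976.
The remaining 62% of clearance is unaffected.
New clearance relative to baseline: 1.976 + 0.62 = 2.596.
To maintain the same steady-state level, dose must scale with clearance: new dose = 25 × 2.596 = 64.9 mg.

64.9 mg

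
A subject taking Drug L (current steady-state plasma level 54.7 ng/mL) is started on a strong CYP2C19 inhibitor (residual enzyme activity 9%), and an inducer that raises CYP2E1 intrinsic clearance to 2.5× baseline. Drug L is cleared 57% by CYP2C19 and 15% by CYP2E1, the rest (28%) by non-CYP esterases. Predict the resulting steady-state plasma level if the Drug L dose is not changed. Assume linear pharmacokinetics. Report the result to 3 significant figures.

The CYP2C19 pathway (57% of clearance) drops to 0.09× activity: 0.57 × 0.09 = 0.0513.
The CYP2E1 pathway (15% of clearance) increases to 2.5× activity: 0.15 × 2.5 = 0.375.
Non-CYP routes (28%) are unchanged.
CL_new/CL_old = 0.0513 + 0.375 + 0.28 = 0.7063.
Dividing the baseline by the relative clearance: 54.7 / 0.7063 = 77.4 ng/mL.

77.4 ng/mL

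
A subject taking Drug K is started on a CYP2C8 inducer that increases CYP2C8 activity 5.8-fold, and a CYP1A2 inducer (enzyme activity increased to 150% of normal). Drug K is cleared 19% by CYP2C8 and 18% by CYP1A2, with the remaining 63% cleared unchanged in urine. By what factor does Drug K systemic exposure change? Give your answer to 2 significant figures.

The CYP2C8 pathway (19% of clearance) is boosted to 5.8× activity: 0.19 × 5.8 = 1.102.
The CYP1A2 pathway (18% of clearance) rises to 1.5× activity: 0.18 × 1.5 = 0.27.
The remaining 63% of clearance is unaffected.
CL_new/CL_old = 1.102 + 0.27 + 0.63 = 2.002.
Because systemic exposure varies inversely with clearance, the combined effect is 1 / 2.002 = 0.50.

0.50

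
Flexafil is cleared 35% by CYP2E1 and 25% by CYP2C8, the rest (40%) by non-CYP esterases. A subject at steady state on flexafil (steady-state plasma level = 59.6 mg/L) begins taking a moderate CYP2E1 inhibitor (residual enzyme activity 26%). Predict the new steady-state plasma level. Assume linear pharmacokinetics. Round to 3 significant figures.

80.4 mg/L

The CYP2E1 pathway (35% of clearance) falls to 0.26× activity: 0.35 × 0.26 = 0.091.
CYP2C8 (25%) and the residual 40% are unaffected.
CL_new/CL_old = 0.091 + 0.25 + 0.4 = 0.741.
Steady-state plasma level ∝ 1/CL, so new value = 59.6 / 0.741 = 80.4 mg/L.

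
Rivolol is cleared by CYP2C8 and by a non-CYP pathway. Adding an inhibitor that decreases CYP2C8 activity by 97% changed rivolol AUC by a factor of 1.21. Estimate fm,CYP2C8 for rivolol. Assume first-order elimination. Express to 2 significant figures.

CL'/CL = 1 / 1.21 = 0.8264
0.03·fm + (1 − fm) = 0.8264
fm = (0.8264 − 1) / (0.03 − 1) = 0.18

0.18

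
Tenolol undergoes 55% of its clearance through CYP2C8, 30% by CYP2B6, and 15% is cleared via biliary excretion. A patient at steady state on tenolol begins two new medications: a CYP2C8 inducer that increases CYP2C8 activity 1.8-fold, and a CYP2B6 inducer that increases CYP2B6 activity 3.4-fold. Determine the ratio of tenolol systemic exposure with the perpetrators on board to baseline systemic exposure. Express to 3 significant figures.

CYP2C8: 0.55 × 1.8 = 0.99
CYP2B6: 0.3 × 3.4 = 1.02
Other: 0.15 (unchanged)
New clearance relative to baseline: 0.99 + 1.02 + 0.15 = 2.16.
Systemic exposure ∝ 1/CL: fold-change = 1 / 2.16 = 0.463.

0.463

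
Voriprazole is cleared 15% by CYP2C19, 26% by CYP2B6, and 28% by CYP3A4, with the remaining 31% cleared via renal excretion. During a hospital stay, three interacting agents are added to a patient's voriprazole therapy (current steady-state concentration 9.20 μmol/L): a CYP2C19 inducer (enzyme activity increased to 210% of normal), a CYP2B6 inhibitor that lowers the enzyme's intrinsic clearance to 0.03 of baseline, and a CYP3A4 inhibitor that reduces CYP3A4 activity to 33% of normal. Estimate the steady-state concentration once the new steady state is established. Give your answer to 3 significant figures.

12.7 μmol/L

CYP2C19: 0.15 × 2.1 = 0.315
CYP2B6: 0.26 × 0.03 = 0.0078
CYP3A4: 0.28 × 0.33 = 0.0924
Other: 0.31 (unchanged)
Relative clearance = 0.315 + 0.0078 + 0.0924 + 0.31 = 0.7252.
Steady-state concentration ∝ 1/CL: new value = 9.20 / 0.7252 = 12.7 μmol/L.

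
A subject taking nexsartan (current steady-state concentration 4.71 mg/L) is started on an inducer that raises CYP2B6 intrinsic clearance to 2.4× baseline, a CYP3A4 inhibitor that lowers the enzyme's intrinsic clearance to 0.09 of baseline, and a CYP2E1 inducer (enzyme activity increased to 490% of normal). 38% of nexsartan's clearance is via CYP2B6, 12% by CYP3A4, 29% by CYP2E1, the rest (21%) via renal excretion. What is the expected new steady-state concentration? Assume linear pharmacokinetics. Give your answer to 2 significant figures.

The CYP2B6 pathway (38% of clearance) increases to 2.4× activity: 0.38 × 2.4 = 0.912.
The CYP3A4 pathway (12% of clearance) falls to 0.09× activity: 0.12 × 0.09 = 0.0108.
The CYP2E1 pathway (29% of clearance) rises to 4.9× activity: 0.29 × 4.9 = 1.421.
The remaining 21% of clearance is unaffected.
Relative clearance = 0.912 + 0.0108 + 1.421 + 0.21 = 2.5538.
Dividing the baseline by the relative clearance: 4.71 / 2.5538 = 1.8 mg/L.

1.8 mg/L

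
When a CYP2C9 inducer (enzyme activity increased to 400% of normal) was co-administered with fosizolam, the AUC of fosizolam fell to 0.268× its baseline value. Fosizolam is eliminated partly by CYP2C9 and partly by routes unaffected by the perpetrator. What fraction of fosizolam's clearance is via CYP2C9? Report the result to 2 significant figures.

0.91

Let fm be the CYP2C9 fraction. New clearance relative to baseline = fm × 4 + (1 − fm).
AUC ratio = 1 / (new CL fraction), so new CL fraction = 1 / 0.268 = 3.731.
fm × 4 + 1 − fm = 3.731  ⇒  fm × (4 − 1) = 2.731  ⇒  fm = 0.91.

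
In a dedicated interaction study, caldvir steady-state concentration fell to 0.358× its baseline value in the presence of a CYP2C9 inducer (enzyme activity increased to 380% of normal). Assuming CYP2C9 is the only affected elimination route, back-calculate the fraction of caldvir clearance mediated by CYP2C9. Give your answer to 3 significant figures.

0.640

CL'/CL = 1 / 0.358 = 2.793
3.8·fm + (1 − fm) = 2.793
fm = (2.793 − 1) / (3.8 − 1) = 0.640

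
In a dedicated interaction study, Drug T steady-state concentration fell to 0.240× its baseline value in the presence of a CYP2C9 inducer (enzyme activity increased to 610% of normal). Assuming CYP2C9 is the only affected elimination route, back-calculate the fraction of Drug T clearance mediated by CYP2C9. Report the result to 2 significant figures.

0.62

CL'/CL = 1 / 0.240 = 4.167
6.1·fm + (1 − fm) = 4.167
fm = (4.167 − 1) / (6.1 − 1) = 0.62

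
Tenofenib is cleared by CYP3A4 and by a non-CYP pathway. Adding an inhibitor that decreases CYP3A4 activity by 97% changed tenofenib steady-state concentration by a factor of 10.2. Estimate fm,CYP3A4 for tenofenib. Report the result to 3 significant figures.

0.930

Call the CYP3A4 fraction fm. After the interaction, CL_new/CL_old = fm × 0.03 + (1 − fm).
Steady-state concentration ratio = 1 / (new CL fraction), so new CL fraction = 1 / 10.2 = 0.09804.
fm × 0.03 + 1 − fm = 0.09804  ⇒  fm × (0.03 − 1) = −0.902  ⇒  fm = 0.930.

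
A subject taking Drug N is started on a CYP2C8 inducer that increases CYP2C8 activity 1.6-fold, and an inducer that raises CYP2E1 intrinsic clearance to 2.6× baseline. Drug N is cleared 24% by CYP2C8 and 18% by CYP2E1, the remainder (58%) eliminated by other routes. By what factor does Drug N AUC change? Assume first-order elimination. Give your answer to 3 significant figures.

The CYP2C8 pathway (24% of clearance) is boosted to 1.6× activity: 0.24 × 1.6 = 0.384.
The CYP2E1 pathway (18% of clearance) rises to 2.6× activity: 0.18 × 2.6 = 0.468.
The remaining 58% of clearance is unaffected.
CL_new/CL_old = 0.384 + 0.468 + 0.58 = 1.432.
AUC ∝ 1/CL: fold-change = 1 / 1.432 = 0.698.

0.698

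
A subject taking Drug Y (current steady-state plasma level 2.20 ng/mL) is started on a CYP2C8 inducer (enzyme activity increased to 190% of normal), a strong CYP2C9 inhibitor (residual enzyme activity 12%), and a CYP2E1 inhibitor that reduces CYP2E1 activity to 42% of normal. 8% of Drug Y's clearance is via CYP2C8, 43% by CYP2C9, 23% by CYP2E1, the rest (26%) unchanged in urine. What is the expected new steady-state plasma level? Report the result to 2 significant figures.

3.9 ng/mL

The CYP2C8 pathway (8% of clearance) increases to 1.9× activity: 0.08 × 1.9 = 0.152.
The CYP2C9 pathway (43% of clearance) is reduced to 0.12× activity: 0.43 × 0.12 = 0.0516.
The CYP2E1 pathway (23% of clearance) drops to 0.42× activity: 0.23 × 0.42 = 0.0966.
Non-CYP routes (26%) are unchanged.
New clearance relative to baseline: 0.152 + 0.0516 + 0.0966 + 0.26 = 0.5602.
Dividing the baseline by the relative clearance: 2.20 / 0.5602 = 3.9 ng/mL.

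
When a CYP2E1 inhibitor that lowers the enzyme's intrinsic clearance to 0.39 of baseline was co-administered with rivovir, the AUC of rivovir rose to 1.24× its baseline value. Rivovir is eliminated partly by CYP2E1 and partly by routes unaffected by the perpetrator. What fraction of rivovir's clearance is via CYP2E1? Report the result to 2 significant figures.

CL'/CL = 1 / 1.24 = 0.8065
0.39·fm + (1 − fm) = 0.8065
fm = (0.8065 − 1) / (0.39 − 1) = 0.32

0.32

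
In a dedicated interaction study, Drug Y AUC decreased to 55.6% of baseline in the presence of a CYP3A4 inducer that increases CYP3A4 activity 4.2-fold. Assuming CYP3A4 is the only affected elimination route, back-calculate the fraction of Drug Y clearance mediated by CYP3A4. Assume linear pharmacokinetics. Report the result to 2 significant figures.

CL'/CL = 1 / 0.556 = 1.799
4.2·fm + (1 − fm) = 1.799
fm = (1.799 − 1) / (4.2 − 1) = 0.25

0.25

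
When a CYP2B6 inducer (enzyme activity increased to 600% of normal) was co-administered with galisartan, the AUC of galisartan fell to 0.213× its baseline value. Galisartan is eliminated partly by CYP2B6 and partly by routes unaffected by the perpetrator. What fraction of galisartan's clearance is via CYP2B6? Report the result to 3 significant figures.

CL'/CL = 1 / 0.213 = 4.695
6·fm + (1 − fm) = 4.695
fm = (4.695 − 1) / (6 − 1) = 0.739

0.739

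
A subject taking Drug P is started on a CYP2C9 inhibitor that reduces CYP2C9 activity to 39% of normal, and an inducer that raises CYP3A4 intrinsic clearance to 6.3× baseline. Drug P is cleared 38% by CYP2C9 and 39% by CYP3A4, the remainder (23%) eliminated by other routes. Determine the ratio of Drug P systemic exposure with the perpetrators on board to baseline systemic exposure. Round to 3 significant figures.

The CYP2C9 pathway (38% of clearance) falls to 0.39× activity: 0.38 × 0.39 = 0.1482.
The CYP3A4 pathway (39% of clearance) increases to 6.3× activity: 0.39 × 6.3 = 2.457.
The remaining 23% of clearance is unaffected.
CL_new/CL_old = 0.1482 + 2.457 + 0.23 = 2.8352.
Net systemic exposure ratio = 1 / 2.8352 = 0.353.

0.353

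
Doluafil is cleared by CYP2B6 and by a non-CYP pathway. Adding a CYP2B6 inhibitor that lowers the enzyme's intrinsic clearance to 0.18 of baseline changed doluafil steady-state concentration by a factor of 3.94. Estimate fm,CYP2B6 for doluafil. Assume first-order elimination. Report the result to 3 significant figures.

0.910

Let fm be the CYP2B6 fraction. New clearance relative to baseline = fm × 0.18 + (1 − fm).
Steady-state concentration ratio = 1 / (new CL fraction), so new CL fraction = 1 / 3.94 = 0.2538.
fm × 0.18 + 1 − fm = 0.2538  ⇒  fm × (0.18 − 1) = −0.7462  ⇒  fm = 0.910.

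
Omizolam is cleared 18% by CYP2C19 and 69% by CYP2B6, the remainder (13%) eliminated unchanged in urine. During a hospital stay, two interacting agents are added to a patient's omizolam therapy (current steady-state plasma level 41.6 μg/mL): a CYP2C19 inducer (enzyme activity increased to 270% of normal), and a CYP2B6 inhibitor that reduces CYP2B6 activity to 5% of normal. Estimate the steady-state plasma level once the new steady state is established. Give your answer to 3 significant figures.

64.0 μg/mL

CYP2C19: 0.18 × 2.7 = 0.486
CYP2B6: 0.69 × 0.05 = 0.0345
Other: 0.13 (unchanged)
New clearance relative to baseline: 0.486 + 0.0345 + 0.13 = 0.6505.
Dividing the baseline by the relative clearance: 41.6 / 0.6505 = 64.0 μg/mL.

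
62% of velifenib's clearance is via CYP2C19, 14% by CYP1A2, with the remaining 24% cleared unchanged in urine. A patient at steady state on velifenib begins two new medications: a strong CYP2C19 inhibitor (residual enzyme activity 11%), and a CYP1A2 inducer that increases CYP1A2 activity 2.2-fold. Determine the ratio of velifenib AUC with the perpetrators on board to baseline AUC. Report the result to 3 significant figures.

CYP2C19: 0.62 × 0.11 = 0.0682
CYP1A2: 0.14 × 2.2 = 0.308
Other: 0.24 (unchanged)
CL_new/CL_old = 0.0682 + 0.308 + 0.24 = 0.6162.
Because AUC varies inversely with clearance, the combined effect is 1 / 0.6162 = 1.62.

1.62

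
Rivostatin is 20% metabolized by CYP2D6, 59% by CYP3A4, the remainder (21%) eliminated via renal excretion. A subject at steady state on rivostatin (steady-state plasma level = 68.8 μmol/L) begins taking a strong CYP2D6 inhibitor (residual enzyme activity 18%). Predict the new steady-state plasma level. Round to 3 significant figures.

82.3 μmol/L

CYP2D6: 0.2 × 0.18 = 0.036
CYP3A4: 0.59 (unchanged)
Other: 0.21 (unchanged)
CL_new/CL_old = 0.036 + 0.59 + 0.21 = 0.836.
Steady-state plasma level ∝ 1/CL, so new value = 68.8 / 0.836 = 82.3 μmol/L.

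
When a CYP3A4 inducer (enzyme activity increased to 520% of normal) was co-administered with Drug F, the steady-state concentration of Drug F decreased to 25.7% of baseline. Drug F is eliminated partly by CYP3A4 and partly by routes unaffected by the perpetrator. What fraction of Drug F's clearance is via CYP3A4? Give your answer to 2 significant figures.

CL'/CL = 1 / 0.257 = 3.891
5.2·fm + (1 − fm) = 3.891
fm = (3.891 − 1) / (5.2 − 1) = 0.69

0.69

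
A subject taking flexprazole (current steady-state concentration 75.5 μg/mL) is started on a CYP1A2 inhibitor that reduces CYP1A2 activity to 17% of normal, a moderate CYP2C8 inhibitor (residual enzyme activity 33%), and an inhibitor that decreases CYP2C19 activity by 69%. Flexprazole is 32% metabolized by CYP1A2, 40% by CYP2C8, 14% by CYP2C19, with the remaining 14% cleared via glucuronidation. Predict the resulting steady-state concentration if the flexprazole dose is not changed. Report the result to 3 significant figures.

CYP1A2: 0.32 × 0.17 = 0.0544
CYP2C8: 0.4 × 0.33 = 0.132
CYP2C19: 0.14 × 0.31 = 0.0434
Other: 0.14 (unchanged)
CL_new/CL_old = 0.0544 + 0.132 + 0.0434 + 0.14 = 0.3698.
Dividing the baseline by the relative clearance: 75.5 / 0.3698 = 204 μg/mL.

204 μg/mL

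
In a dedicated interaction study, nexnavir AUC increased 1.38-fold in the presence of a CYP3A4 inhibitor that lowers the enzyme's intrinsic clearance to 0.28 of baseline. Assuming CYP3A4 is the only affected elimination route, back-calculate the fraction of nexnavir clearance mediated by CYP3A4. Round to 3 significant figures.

Call the CYP3A4 fraction fm. After the interaction, CL_new/CL_old = fm × 0.28 + (1 − fm).
AUC ratio = 1 / (new CL fraction), so new CL fraction = 1 / 1.38 = 0.7246.
fm × 0.28 + 1 − fm = 0.7246  ⇒  fm × (0.28 − 1) = −0.2754  ⇒  fm = 0.382.

0.382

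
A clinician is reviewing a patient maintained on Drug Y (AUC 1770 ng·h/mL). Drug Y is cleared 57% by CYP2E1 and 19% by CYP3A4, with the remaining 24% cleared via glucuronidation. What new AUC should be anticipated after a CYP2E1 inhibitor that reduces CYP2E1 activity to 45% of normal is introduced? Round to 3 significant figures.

2.58 × 10³ ng·h/mL

CYP2E1: 0.57 × 0.45 = 0.2565
CYP3A4: 0.19 (unchanged)
Other: 0.24 (unchanged)
CL_new/CL_old = 0.2565 + 0.19 + 0.24 = 0.6865.
AUC ∝ 1/CL, so new value = 1770 / 0.6865 = 2.58 × 10³ ng·h/mL.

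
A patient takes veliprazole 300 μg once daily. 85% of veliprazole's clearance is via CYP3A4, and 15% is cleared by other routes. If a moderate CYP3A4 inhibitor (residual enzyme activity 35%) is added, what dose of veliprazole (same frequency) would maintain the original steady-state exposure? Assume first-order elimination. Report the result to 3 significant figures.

The CYP3A4 pathway (85% of clearance) falls to 0.35× activity: 0.85 × 0.35 = 0.2975.
Non-CYP routes (15%) are unchanged.
New clearance relative to baseline: 0.2975 + 0.15 = 0.4475.
Exposure is unchanged when dose changes in proportion to clearance. New dose = 300 μg × 0.4475 = 134 μg.

134 μg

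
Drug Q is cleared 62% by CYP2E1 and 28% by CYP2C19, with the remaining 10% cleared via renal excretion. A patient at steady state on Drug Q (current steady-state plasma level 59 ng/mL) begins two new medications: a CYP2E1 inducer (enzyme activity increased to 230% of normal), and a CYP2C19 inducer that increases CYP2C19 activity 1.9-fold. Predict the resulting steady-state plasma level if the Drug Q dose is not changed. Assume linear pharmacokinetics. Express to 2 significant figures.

The CYP2E1 pathway (62% of clearance) increases to 2.3× activity: 0.62 × 2.3 = 1.426.
The CYP2C19 pathway (28% of clearance) rises to 1.9× activity: 0.28 × 1.9 = 0.532.
Non-CYP routes (10%) are unchanged.
Relative clearance = 1.426 + 0.532 + 0.1 = 2.058.
Steady-state plasma level ∝ 1/CL: new value = 59 / 2.058 = 29 ng/mL.

29 ng/mL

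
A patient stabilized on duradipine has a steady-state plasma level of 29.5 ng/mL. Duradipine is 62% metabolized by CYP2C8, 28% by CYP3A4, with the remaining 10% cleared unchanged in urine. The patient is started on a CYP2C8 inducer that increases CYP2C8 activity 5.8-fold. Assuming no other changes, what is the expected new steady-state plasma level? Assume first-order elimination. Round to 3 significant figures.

CYP2C8: 0.62 × 5.8 = 3.596
CYP3A4: 0.28 (unchanged)
Other: 0.1 (unchanged)
CL_new/CL_old = 3.596 + 0.28 + 0.1 = 3.976.
With dosing unchanged, steady-state plasma level scales as 1/CL: 29.5 / 3.976 = 7.42 ng/mL.

7.42 ng/mL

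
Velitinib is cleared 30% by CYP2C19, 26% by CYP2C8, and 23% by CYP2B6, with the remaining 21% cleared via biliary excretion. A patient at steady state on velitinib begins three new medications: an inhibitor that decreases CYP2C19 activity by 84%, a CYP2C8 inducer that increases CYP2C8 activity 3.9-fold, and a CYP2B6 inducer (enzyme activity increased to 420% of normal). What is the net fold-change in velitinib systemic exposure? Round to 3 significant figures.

The CYP2C19 pathway (30% of clearance) drops to 0.16× activity: 0.3 × 0.16 = 0.048.
The CYP2C8 pathway (26% of clearance) rises to 3.9× activity: 0.26 × 3.9 = 1.014.
The CYP2B6 pathway (23% of clearance) increases to 4.2× activity: 0.23 × 4.2 = 0.966.
Non-CYP routes (21%) are unchanged.
New clearance relative to baseline: 0.048 + 1.014 + 0.966 + 0.21 = 2.238.
Because systemic exposure varies inversely with clearance, the combined effect is 1 / 2.238 = 0.447.

0.447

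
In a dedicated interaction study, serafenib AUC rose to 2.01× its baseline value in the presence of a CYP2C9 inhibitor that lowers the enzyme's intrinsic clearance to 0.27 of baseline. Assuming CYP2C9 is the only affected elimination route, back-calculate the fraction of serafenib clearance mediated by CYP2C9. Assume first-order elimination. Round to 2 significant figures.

0.69

CL'/CL = 1 / 2.01 = 0.4975
0.27·fm + (1 − fm) = 0.4975
fm = (0.4975 − 1) / (0.27 − 1) = 0.69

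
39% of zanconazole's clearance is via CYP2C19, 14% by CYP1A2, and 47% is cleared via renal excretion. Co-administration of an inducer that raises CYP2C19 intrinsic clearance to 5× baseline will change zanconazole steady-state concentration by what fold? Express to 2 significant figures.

0.39

CYP2C19: 0.39 × 5 = 1.95
CYP1A2: 0.14 (unchanged)
Other: 0.47 (unchanged)
Relative clearance = 1.95 + 0.14 + 0.47 = 2.56.
Steady-state concentration ratio = CL_old/CL_new = 1 / 2.56 = 0.39.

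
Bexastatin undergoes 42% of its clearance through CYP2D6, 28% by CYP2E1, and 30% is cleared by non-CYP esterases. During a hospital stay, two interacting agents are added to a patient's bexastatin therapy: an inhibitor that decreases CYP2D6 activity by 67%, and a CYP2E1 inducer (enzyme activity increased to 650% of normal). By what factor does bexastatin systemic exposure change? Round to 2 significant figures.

0.44

CYP2D6: 0.42 × 0.33 = 0.1386
CYP2E1: 0.28 × 6.5 = 1.82
Other: 0.3 (unchanged)
New clearance relative to baseline: 0.1386 + 1.82 + 0.3 = 2.2586.
Because systemic exposure varies inversely with clearance, the combined effect is 1 / 2.2586 = 0.44.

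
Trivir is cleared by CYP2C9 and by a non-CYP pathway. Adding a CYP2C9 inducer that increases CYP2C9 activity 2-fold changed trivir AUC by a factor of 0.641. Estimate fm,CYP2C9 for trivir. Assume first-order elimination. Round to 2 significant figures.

Let x = fm,CYP2C9. Because AUC ∝ 1/CL, relative clearance rose to 1/0.641 = 1.56.
Setting x·2 + (1 − x) = 1.56 and solving: x = (1.56 − 1)/(2 − 1) = 0.56.

0.56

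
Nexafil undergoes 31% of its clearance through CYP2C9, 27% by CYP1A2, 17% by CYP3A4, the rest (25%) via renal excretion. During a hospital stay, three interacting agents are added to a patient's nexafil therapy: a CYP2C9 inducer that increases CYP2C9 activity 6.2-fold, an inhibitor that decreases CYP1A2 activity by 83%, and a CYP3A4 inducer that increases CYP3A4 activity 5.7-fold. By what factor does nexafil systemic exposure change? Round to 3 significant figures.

The CYP2C9 pathway (31% of clearance) is boosted to 6.2× activity: 0.31 × 6.2 = 1.922.
The CYP1A2 pathway (27% of clearance) drops to 0.17× activity: 0.27 × 0.17 = 0.0459.
The CYP3A4 pathway (17% of clearance) increases to 5.7× activity: 0.17 × 5.7 = 0.969.
The remaining 25% of clearance is unaffected.
CL_new/CL_old = 1.922 + 0.0459 + 0.969 + 0.25 = 3.1869.
Net systemic exposure ratio = 1 / 3.1869 = 0.314.

0.314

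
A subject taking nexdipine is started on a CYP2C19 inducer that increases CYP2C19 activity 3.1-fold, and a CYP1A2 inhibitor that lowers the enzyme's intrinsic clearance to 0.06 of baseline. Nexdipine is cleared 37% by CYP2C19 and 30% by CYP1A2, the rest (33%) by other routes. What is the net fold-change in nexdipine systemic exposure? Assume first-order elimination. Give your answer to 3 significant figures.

0.669

CYP2C19: 0.37 × 3.1 = 1.147
CYP1A2: 0.3 × 0.06 = 0.018
Other: 0.33 (unchanged)
New clearance relative to baseline: 1.147 + 0.018 + 0.33 = 1.495.
Because systemic exposure varies inversely with clearance, the combined effect is 1 / 1.495 = 0.669.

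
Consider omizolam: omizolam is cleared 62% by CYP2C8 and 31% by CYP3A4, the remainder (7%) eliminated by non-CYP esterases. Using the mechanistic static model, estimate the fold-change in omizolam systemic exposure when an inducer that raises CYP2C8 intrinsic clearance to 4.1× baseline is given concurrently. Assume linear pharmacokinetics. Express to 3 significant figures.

The CYP2C8 pathway (62% of clearance) increases to 4.1× activity: 0.62 × 4.1 = 2.542.
CYP3A4 (31%) and the residual 7% are unaffected.
New clearance relative to baseline: 2.542 + 0.31 + 0.07 = 2.922.
Since systemic exposure ∝ 1/CL, the ratio is 1 / 2.922 = 0.342.

0.342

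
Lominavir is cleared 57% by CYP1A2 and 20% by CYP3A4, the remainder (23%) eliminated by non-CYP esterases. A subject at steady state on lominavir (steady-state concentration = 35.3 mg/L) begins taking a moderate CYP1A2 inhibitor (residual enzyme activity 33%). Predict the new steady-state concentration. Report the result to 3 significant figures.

57.1 mg/L

CYP1A2: 0.57 × 0.33 = 0.1881
CYP3A4: 0.2 (unchanged)
Other: 0.23 (unchanged)
New clearance relative to baseline: 0.1881 + 0.2 + 0.23 = 0.6181.
Steady-state concentration ∝ 1/CL, so new value = 35.3 / 0.6181 = 57.1 mg/L.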